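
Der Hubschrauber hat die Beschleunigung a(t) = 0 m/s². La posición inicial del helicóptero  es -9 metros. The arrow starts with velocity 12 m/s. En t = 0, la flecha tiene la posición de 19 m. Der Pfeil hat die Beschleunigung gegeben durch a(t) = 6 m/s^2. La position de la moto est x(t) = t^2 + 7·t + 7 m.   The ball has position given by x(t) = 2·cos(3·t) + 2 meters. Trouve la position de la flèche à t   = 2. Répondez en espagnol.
Para resolver esto, necesitamos tomar 2 antiderivadas de nuestra ecuación de la aceleración a(t) = 6. Integrando la aceleración y usando la condición inicial v(0) = 12, obtenemos v(t) = 6·t + 12. La antiderivada de la velocidad, con x(0) = 19, da la posición: x(t) = 3·t^2 + 12·t + 19. Usando x(t) = 3·t^2 + 12·t + 19 y sustituyendo t = 2, encontramos x = 55.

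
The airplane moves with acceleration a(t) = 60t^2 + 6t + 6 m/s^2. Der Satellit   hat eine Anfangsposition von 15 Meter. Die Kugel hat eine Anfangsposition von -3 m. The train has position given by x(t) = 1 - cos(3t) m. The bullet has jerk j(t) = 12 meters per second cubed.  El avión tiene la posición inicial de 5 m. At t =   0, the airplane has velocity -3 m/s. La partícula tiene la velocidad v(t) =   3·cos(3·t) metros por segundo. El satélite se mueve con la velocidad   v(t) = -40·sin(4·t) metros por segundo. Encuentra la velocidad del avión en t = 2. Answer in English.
We need to integrate our acceleration equation a(t) = 60·t^2 + 6·t + 6 1 time. Taking ∫a(t)dt and applying v(0) = -3, we find v(t) = 20·t^3 + 3·t^2 + 6·t - 3. We have velocity v(t) = 20·t^3 + 3·t^2 + 6·t - 3. Substituting t = 2: v(2) = 181.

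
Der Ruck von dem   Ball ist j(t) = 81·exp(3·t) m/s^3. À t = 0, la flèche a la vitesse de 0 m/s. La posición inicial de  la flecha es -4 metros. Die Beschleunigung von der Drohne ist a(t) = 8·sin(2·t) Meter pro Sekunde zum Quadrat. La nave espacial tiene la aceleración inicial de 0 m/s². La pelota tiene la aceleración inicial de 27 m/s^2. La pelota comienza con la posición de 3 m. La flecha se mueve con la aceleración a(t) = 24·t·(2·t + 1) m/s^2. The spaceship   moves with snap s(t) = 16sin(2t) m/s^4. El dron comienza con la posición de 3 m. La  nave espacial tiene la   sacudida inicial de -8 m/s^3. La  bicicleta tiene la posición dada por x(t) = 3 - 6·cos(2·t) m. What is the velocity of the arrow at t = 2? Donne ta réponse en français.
Nous devons trouver l'intégrale de notre équation de l'accélération a(t) = 24·t·(2·t + 1) 1 fois. L'intégrale de l'accélération, avec v(0) = 0, donne la vitesse: v(t) = t^2·(16·t + 12). De l'équation de la vitesse v(t) = t^2·(16·t + 12), nous substituons t = 2 pour obtenir v = 176.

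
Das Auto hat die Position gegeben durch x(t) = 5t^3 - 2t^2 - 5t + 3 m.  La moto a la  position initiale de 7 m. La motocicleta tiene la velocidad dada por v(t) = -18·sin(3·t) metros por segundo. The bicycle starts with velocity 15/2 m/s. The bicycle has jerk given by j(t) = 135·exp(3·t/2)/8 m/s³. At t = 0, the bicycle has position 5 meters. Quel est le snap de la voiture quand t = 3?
Nous devons dériver notre équation de la position x(t) = 5·t^3 - 2·t^2 - 5·t + 3 4 fois. En dérivant la position, nous obtenons la vitesse: v(t) = 15·t^2 - 4·t - 5. En dérivant la vitesse, nous obtenons l'accélération: a(t) = 30·t - 4. La dérivée de l'accélération donne le jerk: j(t) = 30. La dérivée du jerk donne le snap: s(t) = 0. En utilisant s(t) = 0 et en substituant t = 3, nous trouvons s = 0.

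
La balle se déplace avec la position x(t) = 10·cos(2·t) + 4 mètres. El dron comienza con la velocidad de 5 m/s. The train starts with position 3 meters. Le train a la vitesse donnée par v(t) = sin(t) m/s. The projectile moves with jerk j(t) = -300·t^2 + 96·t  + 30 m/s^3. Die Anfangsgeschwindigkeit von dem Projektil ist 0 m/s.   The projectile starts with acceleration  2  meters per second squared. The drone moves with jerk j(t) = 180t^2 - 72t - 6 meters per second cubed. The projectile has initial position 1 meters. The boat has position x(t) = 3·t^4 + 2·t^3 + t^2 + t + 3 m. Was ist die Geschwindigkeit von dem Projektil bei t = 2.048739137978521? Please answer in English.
Starting from jerk j(t) = -300·t^2 + 96·t + 30, we take 2 integrals. The antiderivative of jerk is acceleration. Using a(0) = 2, we get a(t) = -100·t^3 + 48·t^2 + 30·t + 2. The integral of acceleration is velocity. Using v(0) = 0, we get v(t) = t·(-25·t^3 + 16·t^2 + 15·t + 2). Using v(t) = t·(-25·t^3 + 16·t^2 + 15·t + 2) and substituting t = 2.048739137978521, we find v = -235.794635177189.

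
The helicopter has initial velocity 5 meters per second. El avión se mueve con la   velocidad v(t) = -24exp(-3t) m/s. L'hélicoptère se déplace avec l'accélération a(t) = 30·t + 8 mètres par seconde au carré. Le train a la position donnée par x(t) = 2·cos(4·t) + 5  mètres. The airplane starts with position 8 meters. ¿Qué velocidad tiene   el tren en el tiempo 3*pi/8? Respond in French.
Pour résoudre ceci, nous devons prendre 1 dérivée de notre équation de la position x(t) = 2·cos(4·t) + 5. La dérivée de la position donne la vitesse: v(t) = -8·sin(4·t). En utilisant v(t) = -8·sin(4·t) et en substituant t = 3*pi/8, nous trouvons v = 8.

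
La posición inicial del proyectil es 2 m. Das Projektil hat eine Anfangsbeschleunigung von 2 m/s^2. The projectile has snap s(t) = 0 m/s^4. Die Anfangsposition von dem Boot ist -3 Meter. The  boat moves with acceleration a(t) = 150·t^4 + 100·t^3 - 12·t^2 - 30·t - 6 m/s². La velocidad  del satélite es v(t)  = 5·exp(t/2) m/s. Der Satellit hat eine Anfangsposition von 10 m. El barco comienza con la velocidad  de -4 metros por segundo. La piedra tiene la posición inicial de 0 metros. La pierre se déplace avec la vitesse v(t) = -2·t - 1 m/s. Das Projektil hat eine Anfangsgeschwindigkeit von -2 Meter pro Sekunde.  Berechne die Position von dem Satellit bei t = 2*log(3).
Wir müssen unsere Gleichung für die Geschwindigkeit v(t) = 5·exp(t/2) 1-mal integrieren. Mit ∫v(t)dt und Anwendung von x(0) = 10, finden wir x(t) = 10·exp(t/2). Aus der Gleichung für die Position x(t) = 10·exp(t/2), setzen wir t = 2*log(3) ein und erhalten x = 30.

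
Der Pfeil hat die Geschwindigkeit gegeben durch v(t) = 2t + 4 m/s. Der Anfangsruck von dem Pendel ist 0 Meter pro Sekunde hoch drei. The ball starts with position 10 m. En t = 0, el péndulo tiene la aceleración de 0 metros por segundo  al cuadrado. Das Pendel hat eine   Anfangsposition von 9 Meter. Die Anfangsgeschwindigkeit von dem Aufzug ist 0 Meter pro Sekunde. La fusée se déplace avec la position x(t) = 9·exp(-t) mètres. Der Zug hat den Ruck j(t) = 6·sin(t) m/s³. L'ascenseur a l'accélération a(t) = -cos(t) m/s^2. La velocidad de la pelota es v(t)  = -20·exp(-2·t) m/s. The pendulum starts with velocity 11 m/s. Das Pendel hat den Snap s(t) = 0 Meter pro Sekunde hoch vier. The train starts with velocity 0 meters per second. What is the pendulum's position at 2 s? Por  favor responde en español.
Para resolver esto, necesitamos tomar 4 integrales de nuestra ecuación del snap s(t) = 0. Tomando ∫s(t)dt y aplicando j(0) = 0, encontramos j(t) = 0. Tomando ∫j(t)dt y aplicando a(0) = 0, encontramos a(t) = 0. La integral de la aceleración es la velocidad. Usando v(0) = 11, obtenemos v(t) = 11. Tomando ∫v(t)dt y aplicando x(0) = 9, encontramos x(t) = 11·t + 9. Tenemos la posición x(t) = 11·t + 9. Sustituyendo t = 2: x(2) = 31.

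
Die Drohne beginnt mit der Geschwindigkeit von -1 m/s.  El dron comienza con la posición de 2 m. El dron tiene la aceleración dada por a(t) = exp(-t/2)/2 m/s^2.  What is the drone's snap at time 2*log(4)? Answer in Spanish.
Debemos derivar nuestra ecuación de la aceleración a(t) = exp(-t/2)/2 2 veces. Tomando d/dt de a(t), encontramos j(t) = -exp(-t/2)/4. Derivando la sacudida, obtenemos el snap: s(t) = exp(-t/2)/8. De la ecuación del snap s(t) = exp(-t/2)/8, sustituimos t = 2*log(4) para obtener s = 1/32.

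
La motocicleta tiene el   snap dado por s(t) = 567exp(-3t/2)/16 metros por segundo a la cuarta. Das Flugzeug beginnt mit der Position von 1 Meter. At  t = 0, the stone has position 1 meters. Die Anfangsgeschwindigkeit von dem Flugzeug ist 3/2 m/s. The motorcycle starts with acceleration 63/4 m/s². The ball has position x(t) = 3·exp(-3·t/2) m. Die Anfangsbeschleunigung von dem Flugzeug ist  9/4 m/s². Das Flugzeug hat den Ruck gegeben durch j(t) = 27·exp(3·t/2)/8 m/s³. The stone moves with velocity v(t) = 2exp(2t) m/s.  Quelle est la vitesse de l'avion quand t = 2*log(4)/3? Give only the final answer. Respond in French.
La vitesse à t = 2*log(4)/3 est v = 6.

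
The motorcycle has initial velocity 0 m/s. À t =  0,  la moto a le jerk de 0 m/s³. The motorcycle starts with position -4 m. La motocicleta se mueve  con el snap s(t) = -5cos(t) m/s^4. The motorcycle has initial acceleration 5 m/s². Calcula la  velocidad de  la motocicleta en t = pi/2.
Partiendo del snap s(t) = -5·cos(t), tomamos 3 antiderivadas. La antiderivada del snap es la sacudida. Usando j(0) = 0, obtenemos j(t) = -5·sin(t). La antiderivada de la sacudida es la aceleración. Usando a(0) = 5, obtenemos a(t) = 5·cos(t). Tomando ∫a(t)dt y aplicando v(0) = 0, encontramos v(t) = 5·sin(t). Usando v(t) = 5·sin(t) y sustituyendo t = pi/2, encontramos v = 5.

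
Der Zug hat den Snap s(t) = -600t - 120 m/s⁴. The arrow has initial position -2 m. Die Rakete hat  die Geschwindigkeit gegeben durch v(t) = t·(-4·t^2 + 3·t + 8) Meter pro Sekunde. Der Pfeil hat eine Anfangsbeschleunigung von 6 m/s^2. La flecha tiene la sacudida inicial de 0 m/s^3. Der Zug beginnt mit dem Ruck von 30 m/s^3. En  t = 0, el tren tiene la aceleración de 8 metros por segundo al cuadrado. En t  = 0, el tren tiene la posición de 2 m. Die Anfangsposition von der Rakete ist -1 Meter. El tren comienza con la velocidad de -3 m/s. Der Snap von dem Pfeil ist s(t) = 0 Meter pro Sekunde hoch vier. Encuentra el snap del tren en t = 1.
De la ecuación del snap s(t) = -600·t - 120, sustituimos t = 1 para obtener s = -720.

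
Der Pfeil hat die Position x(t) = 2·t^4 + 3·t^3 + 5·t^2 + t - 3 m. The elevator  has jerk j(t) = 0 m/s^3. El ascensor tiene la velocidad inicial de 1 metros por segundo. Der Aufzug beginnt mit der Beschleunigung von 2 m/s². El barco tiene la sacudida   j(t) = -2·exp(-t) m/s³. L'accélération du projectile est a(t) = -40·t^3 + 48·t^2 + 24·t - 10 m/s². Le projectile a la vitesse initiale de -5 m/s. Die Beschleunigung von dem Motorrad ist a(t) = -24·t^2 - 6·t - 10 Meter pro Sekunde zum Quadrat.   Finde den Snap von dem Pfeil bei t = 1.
Um dies zu lösen, müssen wir 4 Ableitungen unserer Gleichung für die Position x(t) = 2·t^4 + 3·t^3 + 5·t^2 + t - 3 nehmen. Durch Ableiten von der Position erhalten wir die Geschwindigkeit: v(t) = 8·t^3 + 9·t^2 + 10·t + 1. Durch Ableiten von der Geschwindigkeit erhalten wir die Beschleunigung: a(t) = 24·t^2 + 18·t + 10. Die Ableitung von der Beschleunigung ergibt den Ruck: j(t) = 48·t + 18. Mit d/dt von j(t) finden wir s(t) = 48. Aus der Gleichung für den Snap s(t) = 48, setzen wir t = 1 ein und erhalten s = 48.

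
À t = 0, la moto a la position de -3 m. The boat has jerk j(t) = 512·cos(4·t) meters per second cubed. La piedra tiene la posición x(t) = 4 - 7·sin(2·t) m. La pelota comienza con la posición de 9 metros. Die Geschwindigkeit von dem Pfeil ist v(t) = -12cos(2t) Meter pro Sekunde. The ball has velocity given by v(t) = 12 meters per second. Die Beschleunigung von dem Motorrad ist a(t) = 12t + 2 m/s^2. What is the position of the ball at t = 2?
To find the answer, we compute 1 integral of v(t) = 12. Integrating velocity and using the initial condition x(0) = 9, we get x(t) = 12·t + 9. We have position x(t) = 12·t + 9. Substituting t = 2: x(2) = 33.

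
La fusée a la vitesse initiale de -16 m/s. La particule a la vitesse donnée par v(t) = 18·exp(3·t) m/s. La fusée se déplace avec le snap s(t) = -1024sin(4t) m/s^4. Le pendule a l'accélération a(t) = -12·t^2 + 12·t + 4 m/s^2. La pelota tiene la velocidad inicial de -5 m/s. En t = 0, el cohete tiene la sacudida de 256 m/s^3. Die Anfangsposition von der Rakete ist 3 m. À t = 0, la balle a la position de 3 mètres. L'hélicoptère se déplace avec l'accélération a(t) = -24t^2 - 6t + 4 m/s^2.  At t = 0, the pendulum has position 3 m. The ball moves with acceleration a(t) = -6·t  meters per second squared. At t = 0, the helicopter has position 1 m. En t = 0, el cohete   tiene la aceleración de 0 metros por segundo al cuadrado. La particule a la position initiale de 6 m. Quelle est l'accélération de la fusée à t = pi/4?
Nous devons intégrer notre équation du snap s(t) = -1024·sin(4·t) 2 fois. L'intégrale du snap est le jerk. En utilisant j(0) = 256, nous obtenons j(t) = 256·cos(4·t). En intégrant le jerk et en utilisant la condition initiale a(0) = 0, nous obtenons a(t) = 64·sin(4·t). De l'équation de l'accélération a(t) = 64·sin(4·t), nous substituons t = pi/4 pour obtenir a = 0.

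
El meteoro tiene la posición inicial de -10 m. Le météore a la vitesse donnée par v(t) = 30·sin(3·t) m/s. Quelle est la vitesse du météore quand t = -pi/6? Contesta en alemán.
Mit v(t) = 30·sin(3·t) und Einsetzen von t = -pi/6, finden wir v = -30.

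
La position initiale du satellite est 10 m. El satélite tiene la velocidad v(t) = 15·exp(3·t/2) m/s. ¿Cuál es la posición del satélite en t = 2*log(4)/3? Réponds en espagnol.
Partiendo de la velocidad v(t) = 15·exp(3·t/2), tomamos 1 integral. Tomando ∫v(t)dt y aplicando x(0) = 10, encontramos x(t) = 10·exp(3·t/2). Tenemos la posición x(t) = 10·exp(3·t/2). Sustituyendo t = 2*log(4)/3: x(2*log(4)/3) = 40.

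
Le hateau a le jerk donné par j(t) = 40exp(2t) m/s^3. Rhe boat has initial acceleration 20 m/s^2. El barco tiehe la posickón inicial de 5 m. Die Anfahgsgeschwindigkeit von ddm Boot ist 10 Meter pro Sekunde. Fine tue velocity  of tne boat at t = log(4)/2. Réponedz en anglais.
To solve this, we need to take 2 antiderivatives of our jerk equation j(t) = 40·exp(2·t). Finding the integral of j(t) and using a(0) = 20: a(t) = 20·exp(2·t). The antiderivative of acceleration, with v(0) = 10, gives velocity: v(t) = 10·exp(2·t). We have velocity v(t) = 10·exp(2·t). Substituting t = log(4)/2: v(log(4)/2) = 40.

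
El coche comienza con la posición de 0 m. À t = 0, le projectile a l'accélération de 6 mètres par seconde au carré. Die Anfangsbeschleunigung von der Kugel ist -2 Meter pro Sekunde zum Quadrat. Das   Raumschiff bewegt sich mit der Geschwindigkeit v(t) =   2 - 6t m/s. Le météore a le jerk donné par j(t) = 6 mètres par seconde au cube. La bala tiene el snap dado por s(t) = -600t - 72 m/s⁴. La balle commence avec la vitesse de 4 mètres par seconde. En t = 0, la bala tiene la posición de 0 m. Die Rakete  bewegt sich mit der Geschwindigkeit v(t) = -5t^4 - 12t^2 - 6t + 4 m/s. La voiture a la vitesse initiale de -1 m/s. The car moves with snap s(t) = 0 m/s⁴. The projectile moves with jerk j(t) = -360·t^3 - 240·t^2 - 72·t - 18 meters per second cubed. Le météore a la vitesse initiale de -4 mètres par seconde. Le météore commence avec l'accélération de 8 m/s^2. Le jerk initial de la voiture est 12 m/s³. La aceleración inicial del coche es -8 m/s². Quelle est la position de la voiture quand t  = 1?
Nous devons intégrer notre équation du snap s(t) = 0 4 fois. En intégrant le snap et en utilisant la condition initiale j(0) = 12, nous obtenons j(t) = 12. En prenant ∫j(t)dt et en appliquant a(0) = -8, nous trouvons a(t) = 12·t - 8. L'intégrale de l'accélération, avec v(0) = -1, donne la vitesse: v(t) = 6·t^2 - 8·t - 1. En prenant ∫v(t)dt et en appliquant x(0) = 0, nous trouvons x(t) = 2·t^3 - 4·t^2 - t. En utilisant x(t) = 2·t^3 - 4·t^2 - t et en substituant t = 1, nous trouvons x = -3.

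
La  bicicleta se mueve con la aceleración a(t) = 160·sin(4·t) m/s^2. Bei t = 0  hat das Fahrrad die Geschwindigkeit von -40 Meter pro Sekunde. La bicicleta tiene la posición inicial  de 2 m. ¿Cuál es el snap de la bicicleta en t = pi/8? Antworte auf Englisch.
To solve this, we need to take 2 derivatives of our acceleration equation a(t) = 160·sin(4·t). Differentiating acceleration, we get jerk: j(t) = 640·cos(4·t). Differentiating jerk, we get snap: s(t) = -2560·sin(4·t). From the given snap equation s(t) = -2560·sin(4·t), we substitute t = pi/8 to get s = -2560.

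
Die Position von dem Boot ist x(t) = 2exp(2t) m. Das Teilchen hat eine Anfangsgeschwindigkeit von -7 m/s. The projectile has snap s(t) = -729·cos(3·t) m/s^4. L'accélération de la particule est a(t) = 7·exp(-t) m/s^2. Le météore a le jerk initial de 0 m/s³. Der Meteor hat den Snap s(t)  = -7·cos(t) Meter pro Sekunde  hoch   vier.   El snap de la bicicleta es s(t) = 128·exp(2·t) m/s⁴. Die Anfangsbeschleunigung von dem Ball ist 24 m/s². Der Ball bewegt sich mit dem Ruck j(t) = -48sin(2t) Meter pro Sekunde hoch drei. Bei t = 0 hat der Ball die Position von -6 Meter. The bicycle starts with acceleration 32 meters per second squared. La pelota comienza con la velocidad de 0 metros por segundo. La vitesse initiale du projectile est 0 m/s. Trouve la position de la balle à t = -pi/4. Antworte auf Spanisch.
Necesitamos integrar nuestra ecuación de la sacudida j(t) = -48·sin(2·t) 3 veces. Tomando ∫j(t)dt y aplicando a(0) = 24, encontramos a(t) = 24·cos(2·t). La antiderivada de la aceleración es la velocidad. Usando v(0) = 0, obtenemos v(t) = 12·sin(2·t). La antiderivada de la velocidad es la posición. Usando x(0) = -6, obtenemos x(t) = -6·cos(2·t). Tenemos la posición x(t) = -6·cos(2·t). Sustituyendo t = -pi/4: x(-pi/4) = 0.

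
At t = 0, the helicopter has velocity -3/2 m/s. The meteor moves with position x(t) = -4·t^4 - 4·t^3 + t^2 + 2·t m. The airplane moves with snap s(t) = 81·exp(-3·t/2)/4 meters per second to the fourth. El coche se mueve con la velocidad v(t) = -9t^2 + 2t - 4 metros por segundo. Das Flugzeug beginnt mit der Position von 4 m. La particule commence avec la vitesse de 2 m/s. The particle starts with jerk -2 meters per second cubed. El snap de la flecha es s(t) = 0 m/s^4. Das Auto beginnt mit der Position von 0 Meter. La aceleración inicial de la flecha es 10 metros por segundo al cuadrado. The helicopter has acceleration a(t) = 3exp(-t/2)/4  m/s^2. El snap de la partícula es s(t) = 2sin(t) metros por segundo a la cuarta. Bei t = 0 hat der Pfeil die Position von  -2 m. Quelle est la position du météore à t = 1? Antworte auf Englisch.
We have position x(t) = -4·t^4 - 4·t^3 + t^2 + 2·t. Substituting t = 1: x(1) = -5.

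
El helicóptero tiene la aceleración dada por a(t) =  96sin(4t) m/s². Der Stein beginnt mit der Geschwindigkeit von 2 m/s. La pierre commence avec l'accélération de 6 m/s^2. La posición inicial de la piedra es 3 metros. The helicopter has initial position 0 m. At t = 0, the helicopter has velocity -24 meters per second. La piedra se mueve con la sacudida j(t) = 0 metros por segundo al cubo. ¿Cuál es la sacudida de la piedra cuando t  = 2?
Usando j(t) = 0 y sustituyendo t = 2, encontramos j = 0.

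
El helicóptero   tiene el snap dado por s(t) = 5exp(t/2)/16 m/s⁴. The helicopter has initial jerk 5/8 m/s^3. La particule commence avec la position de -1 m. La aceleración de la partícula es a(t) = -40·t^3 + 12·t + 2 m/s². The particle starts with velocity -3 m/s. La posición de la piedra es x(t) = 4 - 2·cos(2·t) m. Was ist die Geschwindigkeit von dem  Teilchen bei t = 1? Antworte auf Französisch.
Nous devons trouver la primitive de notre équation de l'accélération a(t) = -40·t^3 + 12·t + 2 1 fois. En prenant ∫a(t)dt et en appliquant v(0) = -3, nous trouvons v(t) = -10·t^4 + 6·t^2 + 2·t - 3. De l'équation de la vitesse v(t) = -10·t^4 + 6·t^2 + 2·t - 3, nous substituons t = 1 pour obtenir v = -5.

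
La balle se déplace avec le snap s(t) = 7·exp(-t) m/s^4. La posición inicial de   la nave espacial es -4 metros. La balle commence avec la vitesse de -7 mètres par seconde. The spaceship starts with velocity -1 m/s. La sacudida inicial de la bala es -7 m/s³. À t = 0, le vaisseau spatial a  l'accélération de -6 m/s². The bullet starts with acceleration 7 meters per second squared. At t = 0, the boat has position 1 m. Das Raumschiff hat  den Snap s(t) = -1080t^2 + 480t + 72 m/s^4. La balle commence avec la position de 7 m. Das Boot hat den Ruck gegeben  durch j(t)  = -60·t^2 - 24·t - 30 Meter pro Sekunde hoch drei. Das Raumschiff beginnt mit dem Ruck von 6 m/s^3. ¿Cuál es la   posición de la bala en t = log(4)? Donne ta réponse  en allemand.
Wir müssen unsere Gleichung für den Snap s(t) = 7·exp(-t) 4-mal integrieren. Mit ∫s(t)dt und Anwendung von j(0) = -7, finden wir j(t) = -7·exp(-t). Das Integral von dem Ruck, mit a(0) = 7, ergibt die Beschleunigung: a(t) = 7·exp(-t). Das Integral von der Beschleunigung, mit v(0) = -7, ergibt die Geschwindigkeit: v(t) = -7·exp(-t). Mit ∫v(t)dt und Anwendung von x(0) = 7, finden wir x(t) = 7·exp(-t). Mit x(t) = 7·exp(-t) und Einsetzen von t = log(4), finden wir x = 7/4.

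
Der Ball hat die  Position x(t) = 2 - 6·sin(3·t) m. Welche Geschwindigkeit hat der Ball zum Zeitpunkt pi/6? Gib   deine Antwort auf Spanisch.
Partiendo de la posición x(t) = 2 - 6·sin(3·t), tomamos 1 derivada. Derivando la posición, obtenemos la velocidad: v(t) = -18·cos(3·t). Tenemos la velocidad v(t) = -18·cos(3·t). Sustituyendo t = pi/6: v(pi/6) = 0.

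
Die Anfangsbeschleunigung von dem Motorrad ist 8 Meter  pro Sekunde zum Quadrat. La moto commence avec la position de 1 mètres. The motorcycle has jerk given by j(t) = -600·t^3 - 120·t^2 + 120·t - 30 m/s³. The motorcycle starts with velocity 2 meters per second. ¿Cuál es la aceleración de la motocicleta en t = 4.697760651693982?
Para resolver esto, necesitamos tomar 1 integral de nuestra ecuación de la sacudida j(t) = -600·t^3 - 120·t^2 + 120·t - 30. Tomando ∫j(t)dt y aplicando a(0) = 8, encontramos a(t) = -150·t^4 - 40·t^3 + 60·t^2 - 30·t + 8. De la ecuación de la aceleración a(t) = -150·t^4 - 40·t^3 + 60·t^2 - 30·t + 8, sustituimos t = 4.697760651693982 para obtener a = -76011.5994241563.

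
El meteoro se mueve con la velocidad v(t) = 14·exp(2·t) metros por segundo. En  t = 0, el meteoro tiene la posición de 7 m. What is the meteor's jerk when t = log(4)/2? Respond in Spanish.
Partiendo de la velocidad v(t) = 14·exp(2·t), tomamos 2 derivadas. Derivando la velocidad, obtenemos la aceleración: a(t) = 28·exp(2·t). La derivada de la aceleración da la sacudida: j(t) = 56·exp(2·t). De la ecuación de la sacudida j(t) = 56·exp(2·t), sustituimos t = log(4)/2 para obtener j = 224.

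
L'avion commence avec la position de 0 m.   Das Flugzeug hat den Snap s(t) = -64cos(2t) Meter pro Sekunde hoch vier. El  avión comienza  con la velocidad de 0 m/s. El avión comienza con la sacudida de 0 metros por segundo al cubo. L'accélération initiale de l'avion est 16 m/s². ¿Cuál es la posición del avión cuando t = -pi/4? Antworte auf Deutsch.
Um dies zu lösen, müssen wir 4 Stammfunktionen unserer Gleichung für den Snap s(t) = -64·cos(2·t) finden. Das Integral von dem Snap ist der Ruck. Mit j(0) = 0 erhalten wir j(t) = -32·sin(2·t). Mit ∫j(t)dt und Anwendung von a(0) = 16, finden wir a(t) = 16·cos(2·t). Mit ∫a(t)dt und Anwendung von v(0) = 0, finden wir v(t) = 8·sin(2·t). Durch Integration von der Geschwindigkeit und Verwendung der Anfangsbedingung x(0) = 0, erhalten wir x(t) = 4 - 4·cos(2·t). Wir haben die Position x(t) = 4 - 4·cos(2·t). Durch Einsetzen von t = -pi/4: x(-pi/4) = 4.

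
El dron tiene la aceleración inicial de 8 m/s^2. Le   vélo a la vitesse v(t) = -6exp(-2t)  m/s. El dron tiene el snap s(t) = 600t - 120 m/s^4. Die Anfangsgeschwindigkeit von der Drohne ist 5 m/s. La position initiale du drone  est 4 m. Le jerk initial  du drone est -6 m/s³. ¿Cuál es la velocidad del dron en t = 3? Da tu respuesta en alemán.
Um dies zu lösen, müssen wir 3 Stammfunktionen unserer Gleichung für den Snap s(t) = 600·t - 120 finden. Durch Integration von dem Snap und Verwendung der Anfangsbedingung j(0) = -6, erhalten wir j(t) = 300·t^2 - 120·t - 6. Durch Integration von dem Ruck und Verwendung der Anfangsbedingung a(0) = 8, erhalten wir a(t) = 100·t^3 - 60·t^2 - 6·t + 8. Das Integral von der Beschleunigung ist die Geschwindigkeit. Mit v(0) = 5 erhalten wir v(t) = 25·t^4 - 20·t^3 - 3·t^2 + 8·t + 5. Aus der Gleichung für die Geschwindigkeit v(t) = 25·t^4 - 20·t^3 - 3·t^2 + 8·t + 5, setzen wir t = 3 ein und erhalten v = 1487.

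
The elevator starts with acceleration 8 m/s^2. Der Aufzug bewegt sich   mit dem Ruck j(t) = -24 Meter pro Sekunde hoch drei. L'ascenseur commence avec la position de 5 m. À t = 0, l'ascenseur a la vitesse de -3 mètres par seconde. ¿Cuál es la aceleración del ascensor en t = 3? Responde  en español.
Para resolver esto, necesitamos tomar 1 antiderivada de nuestra ecuación de la sacudida j(t) = -24. La integral de la sacudida, con a(0) = 8, da la aceleración: a(t) = 8 - 24·t. Tenemos la aceleración a(t) = 8 - 24·t. Sustituyendo t = 3: a(3) = -64.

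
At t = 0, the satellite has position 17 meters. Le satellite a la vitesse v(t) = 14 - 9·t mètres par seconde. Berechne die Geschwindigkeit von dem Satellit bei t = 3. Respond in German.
Wir haben die Geschwindigkeit v(t) = 14 - 9·t. Durch Einsetzen von t = 3: v(3) = -13.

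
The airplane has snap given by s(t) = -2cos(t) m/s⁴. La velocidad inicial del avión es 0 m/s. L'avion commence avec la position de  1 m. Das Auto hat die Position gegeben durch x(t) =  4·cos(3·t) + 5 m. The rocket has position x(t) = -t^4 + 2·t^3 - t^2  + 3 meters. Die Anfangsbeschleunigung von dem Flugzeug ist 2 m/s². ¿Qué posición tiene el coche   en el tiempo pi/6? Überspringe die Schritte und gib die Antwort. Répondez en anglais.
The answer is 5.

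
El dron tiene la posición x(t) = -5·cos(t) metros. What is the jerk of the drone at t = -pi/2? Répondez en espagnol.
Para resolver esto, necesitamos tomar 3 derivadas de nuestra ecuación de la posición x(t) = -5·cos(t). Tomando d/dt de x(t), encontramos v(t) = 5·sin(t). Tomando d/dt de v(t), encontramos a(t) = 5·cos(t). Tomando d/dt de a(t), encontramos j(t) = -5·sin(t). Tenemos la sacudida j(t) = -5·sin(t). Sustituyendo t = -pi/2: j(-pi/2) = 5.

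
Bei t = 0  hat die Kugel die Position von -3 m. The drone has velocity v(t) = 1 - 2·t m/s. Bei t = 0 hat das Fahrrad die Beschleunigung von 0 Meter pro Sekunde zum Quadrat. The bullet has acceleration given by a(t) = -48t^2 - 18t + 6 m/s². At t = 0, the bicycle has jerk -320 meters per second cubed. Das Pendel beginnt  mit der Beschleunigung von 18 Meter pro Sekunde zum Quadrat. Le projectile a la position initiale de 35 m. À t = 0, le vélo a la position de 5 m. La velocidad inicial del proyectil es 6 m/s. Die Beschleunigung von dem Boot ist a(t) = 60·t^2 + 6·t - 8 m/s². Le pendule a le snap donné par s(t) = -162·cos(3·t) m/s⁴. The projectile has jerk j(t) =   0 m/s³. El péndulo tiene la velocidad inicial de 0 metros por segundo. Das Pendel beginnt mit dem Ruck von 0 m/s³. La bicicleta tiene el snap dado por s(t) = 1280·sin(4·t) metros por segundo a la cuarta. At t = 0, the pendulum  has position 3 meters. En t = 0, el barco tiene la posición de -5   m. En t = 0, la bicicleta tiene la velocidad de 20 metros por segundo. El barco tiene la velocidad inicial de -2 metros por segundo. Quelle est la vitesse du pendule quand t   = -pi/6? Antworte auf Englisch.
To find the answer, we compute 3 antiderivatives of s(t) = -162·cos(3·t). Integrating snap and using the initial condition j(0) = 0, we get j(t) = -54·sin(3·t). Finding the antiderivative of j(t) and using a(0) = 18: a(t) = 18·cos(3·t). The antiderivative of acceleration, with v(0) = 0, gives velocity: v(t) = 6·sin(3·t). We have velocity v(t) = 6·sin(3·t). Substituting t = -pi/6: v(-pi/6) = -6.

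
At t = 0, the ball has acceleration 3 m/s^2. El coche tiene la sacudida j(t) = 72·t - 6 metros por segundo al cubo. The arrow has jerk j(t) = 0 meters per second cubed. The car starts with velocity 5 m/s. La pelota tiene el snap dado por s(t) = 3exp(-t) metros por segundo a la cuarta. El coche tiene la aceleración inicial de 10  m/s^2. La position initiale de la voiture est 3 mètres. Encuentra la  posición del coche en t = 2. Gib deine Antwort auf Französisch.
Nous devons trouver l'intégrale de notre équation du jerk j(t) = 72·t - 6 3 fois. La primitive du jerk, avec a(0) = 10, donne l'accélération: a(t) = 36·t^2 - 6·t + 10. En prenant ∫a(t)dt et en appliquant v(0) = 5, nous trouvons v(t) = 12·t^3 - 3·t^2 + 10·t + 5. La primitive de la vitesse, avec x(0) = 3, donne la position: x(t) = 3·t^4 - t^3 + 5·t^2 + 5·t + 3. Nous avons la position x(t) = 3·t^4 - t^3 + 5·t^2 + 5·t + 3. En substituant t = 2: x(2) = 73.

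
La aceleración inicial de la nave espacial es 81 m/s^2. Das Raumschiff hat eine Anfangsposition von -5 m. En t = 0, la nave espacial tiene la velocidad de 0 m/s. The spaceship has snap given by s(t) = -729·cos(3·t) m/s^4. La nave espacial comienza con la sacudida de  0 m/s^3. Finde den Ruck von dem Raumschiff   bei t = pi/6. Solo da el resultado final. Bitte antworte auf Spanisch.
La respuesta es -243.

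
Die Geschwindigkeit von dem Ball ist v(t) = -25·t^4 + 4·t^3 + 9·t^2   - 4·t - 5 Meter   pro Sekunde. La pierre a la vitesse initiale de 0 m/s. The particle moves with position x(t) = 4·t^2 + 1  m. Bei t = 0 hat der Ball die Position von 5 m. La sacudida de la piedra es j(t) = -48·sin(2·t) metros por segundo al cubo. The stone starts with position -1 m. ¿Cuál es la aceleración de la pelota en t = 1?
Debemos derivar nuestra ecuación de la velocidad v(t) = -25·t^4 + 4·t^3 + 9·t^2 - 4·t - 5 1 vez. La derivada de la velocidad da la aceleración: a(t) = -100·t^3 + 12·t^2 + 18·t - 4. Tenemos la aceleración a(t) = -100·t^3 + 12·t^2 + 18·t - 4. Sustituyendo t = 1: a(1) = -74.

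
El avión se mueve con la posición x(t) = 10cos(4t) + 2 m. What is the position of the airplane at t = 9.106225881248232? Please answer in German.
Aus der Gleichung für die Position x(t) = 10·cos(4·t) + 2, setzen wir t = 9.106225881248232 ein und erhalten x = 4.92258893031406.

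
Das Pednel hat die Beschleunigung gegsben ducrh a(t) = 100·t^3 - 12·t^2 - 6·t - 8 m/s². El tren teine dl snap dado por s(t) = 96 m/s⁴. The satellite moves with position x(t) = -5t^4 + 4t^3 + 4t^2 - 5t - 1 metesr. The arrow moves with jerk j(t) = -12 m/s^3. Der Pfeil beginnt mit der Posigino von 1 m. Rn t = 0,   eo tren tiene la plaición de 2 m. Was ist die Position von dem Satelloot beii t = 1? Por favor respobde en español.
Usando x(t) = -5·t^4 + 4·t^3 + 4·t^2 - 5·t - 1 y sustituyendo t = 1, encontramos x = -3.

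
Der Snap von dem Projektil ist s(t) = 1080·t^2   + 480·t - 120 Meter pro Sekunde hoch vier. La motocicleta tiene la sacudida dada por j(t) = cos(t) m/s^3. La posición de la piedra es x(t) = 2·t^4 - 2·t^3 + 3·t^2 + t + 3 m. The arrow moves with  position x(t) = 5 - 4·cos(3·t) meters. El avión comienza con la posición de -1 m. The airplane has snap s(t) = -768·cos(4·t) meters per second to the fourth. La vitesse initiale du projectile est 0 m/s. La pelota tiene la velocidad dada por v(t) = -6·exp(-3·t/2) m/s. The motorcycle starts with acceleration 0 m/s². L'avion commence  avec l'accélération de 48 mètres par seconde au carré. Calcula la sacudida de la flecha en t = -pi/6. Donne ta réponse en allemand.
Wir müssen unsere Gleichung für die Position x(t) = 5 - 4·cos(3·t) 3-mal ableiten. Die Ableitung von der Position ergibt die Geschwindigkeit: v(t) = 12·sin(3·t). Mit d/dt von v(t) finden wir a(t) = 36·cos(3·t). Mit d/dt von a(t) finden wir j(t) = -108·sin(3·t). Mit j(t) = -108·sin(3·t) und Einsetzen von t = -pi/6, finden wir j = 108.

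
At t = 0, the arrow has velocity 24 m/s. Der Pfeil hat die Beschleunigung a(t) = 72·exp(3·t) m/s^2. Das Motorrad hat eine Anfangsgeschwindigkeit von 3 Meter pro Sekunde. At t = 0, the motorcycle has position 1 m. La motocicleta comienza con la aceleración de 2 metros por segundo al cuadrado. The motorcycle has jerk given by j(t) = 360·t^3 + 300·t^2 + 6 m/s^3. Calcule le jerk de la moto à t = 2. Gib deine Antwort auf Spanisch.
De la ecuación de la sacudida j(t) = 360·t^3 + 300·t^2 + 6, sustituimos t = 2 para obtener j = 4086.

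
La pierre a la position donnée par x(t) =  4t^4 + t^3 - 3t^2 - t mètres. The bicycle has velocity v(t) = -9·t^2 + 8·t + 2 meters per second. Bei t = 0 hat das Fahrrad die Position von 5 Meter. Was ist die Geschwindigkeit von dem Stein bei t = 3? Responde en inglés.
Starting from position x(t) = 4·t^4 + t^3 - 3·t^2 - t, we take 1 derivative. Taking d/dt of x(t), we find v(t) = 16·t^3 + 3·t^2 - 6·t - 1. Using v(t) = 16·t^3 + 3·t^2 - 6·t - 1 and substituting t = 3, we find v = 440.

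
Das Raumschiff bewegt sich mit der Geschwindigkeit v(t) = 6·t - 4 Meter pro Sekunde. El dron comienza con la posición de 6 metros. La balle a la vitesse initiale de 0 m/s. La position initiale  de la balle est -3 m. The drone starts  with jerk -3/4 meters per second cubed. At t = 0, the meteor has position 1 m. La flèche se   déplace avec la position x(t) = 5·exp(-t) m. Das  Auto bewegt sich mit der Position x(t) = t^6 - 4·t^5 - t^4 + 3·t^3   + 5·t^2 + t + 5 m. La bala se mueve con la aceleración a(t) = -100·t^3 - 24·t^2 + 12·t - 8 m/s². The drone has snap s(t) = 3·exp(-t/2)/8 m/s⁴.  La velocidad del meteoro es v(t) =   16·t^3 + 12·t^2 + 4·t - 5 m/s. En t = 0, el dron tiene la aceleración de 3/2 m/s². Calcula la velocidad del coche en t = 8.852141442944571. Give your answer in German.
Ausgehend von der Position x(t) = t^6 - 4·t^5 - t^4 + 3·t^3 + 5·t^2 + t + 5, nehmen wir 1 Ableitung. Mit d/dt von x(t) finden wir v(t) = 6·t^5 - 20·t^4 - 4·t^3 + 9·t^2 + 10·t + 1. Wir haben die Geschwindigkeit v(t) = 6·t^5 - 20·t^4 - 4·t^3 + 9·t^2 + 10·t + 1. Durch Einsetzen von t = 8.852141442944571: v(8.852141442944571) = 201344.733614254.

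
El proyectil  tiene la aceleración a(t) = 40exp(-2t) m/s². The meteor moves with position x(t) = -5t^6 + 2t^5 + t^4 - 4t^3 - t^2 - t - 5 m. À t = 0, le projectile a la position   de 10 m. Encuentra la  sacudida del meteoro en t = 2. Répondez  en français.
Pour résoudre ceci, nous devons prendre 3 dérivées de notre équation de la position x(t) = -5·t^6 + 2·t^5 + t^4 - 4·t^3 - t^2 - t - 5. La dérivée de la position donne la vitesse: v(t) = -30·t^5 + 10·t^4 + 4·t^3 - 12·t^2 - 2·t - 1. La dérivée de la vitesse donne l'accélération: a(t) = -150·t^4 + 40·t^3 + 12·t^2 - 24·t - 2. En prenant d/dt de a(t), nous trouvons j(t) = -600·t^3 + 120·t^2 + 24·t - 24. En utilisant j(t) = -600·t^3 + 120·t^2 + 24·t - 24 et en substituant t = 2, nous trouvons j = -4296.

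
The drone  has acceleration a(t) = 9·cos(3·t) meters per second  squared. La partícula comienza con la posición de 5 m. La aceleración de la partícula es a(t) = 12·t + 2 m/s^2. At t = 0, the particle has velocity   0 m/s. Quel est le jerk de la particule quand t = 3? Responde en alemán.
Um dies zu lösen, müssen wir 1 Ableitung unserer Gleichung für die Beschleunigung a(t) = 12·t + 2 nehmen. Durch Ableiten von der Beschleunigung erhalten wir den Ruck: j(t) = 12. Wir haben den Ruck j(t) = 12. Durch Einsetzen von t = 3: j(3) = 12.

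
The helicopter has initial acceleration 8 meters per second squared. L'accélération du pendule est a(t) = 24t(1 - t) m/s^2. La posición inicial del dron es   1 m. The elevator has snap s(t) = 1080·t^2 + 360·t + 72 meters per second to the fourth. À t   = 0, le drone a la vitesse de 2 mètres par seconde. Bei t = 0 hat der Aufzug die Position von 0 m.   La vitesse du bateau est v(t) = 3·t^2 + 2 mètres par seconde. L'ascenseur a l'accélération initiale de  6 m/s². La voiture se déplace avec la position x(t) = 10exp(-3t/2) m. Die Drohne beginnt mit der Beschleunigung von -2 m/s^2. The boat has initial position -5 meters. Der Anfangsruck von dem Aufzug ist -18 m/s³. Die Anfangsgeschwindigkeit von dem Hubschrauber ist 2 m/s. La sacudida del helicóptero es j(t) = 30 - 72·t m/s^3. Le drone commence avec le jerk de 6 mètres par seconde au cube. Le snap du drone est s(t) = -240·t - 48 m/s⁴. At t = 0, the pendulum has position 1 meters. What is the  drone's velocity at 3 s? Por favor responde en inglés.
To find the answer, we compute 3 antiderivatives of s(t) = -240·t - 48. The integral of snap, with j(0) = 6, gives jerk: j(t) = -120·t^2 - 48·t + 6. The antiderivative of jerk is acceleration. Using a(0) = -2, we get a(t) = -40·t^3 - 24·t^2 + 6·t - 2. Integrating acceleration and using the initial condition v(0) = 2, we get v(t) = -10·t^4 - 8·t^3 + 3·t^2 - 2·t + 2. Using v(t) = -10·t^4 - 8·t^3 + 3·t^2 - 2·t + 2 and substituting t = 3, we find v = -1003.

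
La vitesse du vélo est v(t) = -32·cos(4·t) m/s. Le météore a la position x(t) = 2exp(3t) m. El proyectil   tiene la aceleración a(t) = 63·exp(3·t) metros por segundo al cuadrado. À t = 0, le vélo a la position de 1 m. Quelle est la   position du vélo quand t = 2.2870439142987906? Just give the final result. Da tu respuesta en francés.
La réponse est -1.18470948039009.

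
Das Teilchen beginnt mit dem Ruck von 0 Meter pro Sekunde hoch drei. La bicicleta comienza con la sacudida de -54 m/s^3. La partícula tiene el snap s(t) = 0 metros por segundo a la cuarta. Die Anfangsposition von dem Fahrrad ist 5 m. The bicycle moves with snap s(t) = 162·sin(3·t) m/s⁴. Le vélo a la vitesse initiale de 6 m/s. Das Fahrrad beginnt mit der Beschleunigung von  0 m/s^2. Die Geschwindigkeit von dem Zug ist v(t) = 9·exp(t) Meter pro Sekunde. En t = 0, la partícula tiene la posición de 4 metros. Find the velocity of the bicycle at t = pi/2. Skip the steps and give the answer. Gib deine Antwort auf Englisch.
At t = pi/2, v = 0.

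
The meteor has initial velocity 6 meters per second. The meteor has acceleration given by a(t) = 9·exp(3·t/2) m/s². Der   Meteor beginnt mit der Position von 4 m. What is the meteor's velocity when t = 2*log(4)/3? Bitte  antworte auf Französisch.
Nous devons trouver la primitive de notre équation de l'accélération a(t) = 9·exp(3·t/2) 1 fois. En prenant ∫a(t)dt et en appliquant v(0) = 6, nous trouvons v(t) = 6·exp(3·t/2). En utilisant v(t) = 6·exp(3·t/2) et en substituant t = 2*log(4)/3, nous trouvons v = 24.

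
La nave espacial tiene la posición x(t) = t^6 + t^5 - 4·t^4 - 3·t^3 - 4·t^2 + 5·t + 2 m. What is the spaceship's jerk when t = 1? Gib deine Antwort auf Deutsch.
Wir müssen unsere Gleichung für die Position x(t) = t^6 + t^5 - 4·t^4 - 3·t^3 - 4·t^2 + 5·t + 2 3-mal ableiten. Mit d/dt von x(t) finden wir v(t) = 6·t^5 + 5·t^4 - 16·t^3 - 9·t^2 - 8·t + 5. Die Ableitung von der Geschwindigkeit ergibt die Beschleunigung: a(t) = 30·t^4 + 20·t^3 - 48·t^2 - 18·t - 8. Durch Ableiten von der Beschleunigung erhalten wir den Ruck: j(t) = 120·t^3 + 60·t^2 - 96·t - 18. Aus der Gleichung für den Ruck j(t) = 120·t^3 + 60·t^2 - 96·t - 18, setzen wir t = 1 ein und erhalten j = 66.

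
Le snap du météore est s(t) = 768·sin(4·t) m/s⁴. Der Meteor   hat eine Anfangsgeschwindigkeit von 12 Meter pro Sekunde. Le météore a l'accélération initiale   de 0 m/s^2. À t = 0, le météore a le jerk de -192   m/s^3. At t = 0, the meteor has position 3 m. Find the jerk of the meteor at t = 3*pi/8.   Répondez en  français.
En partant du snap s(t) = 768·sin(4·t), nous prenons 1 primitive. En intégrant le snap et en utilisant la condition initiale j(0) = -192, nous obtenons j(t) = -192·cos(4·t). En utilisant j(t) = -192·cos(4·t) et en substituant t = 3*pi/8, nous trouvons j = 0.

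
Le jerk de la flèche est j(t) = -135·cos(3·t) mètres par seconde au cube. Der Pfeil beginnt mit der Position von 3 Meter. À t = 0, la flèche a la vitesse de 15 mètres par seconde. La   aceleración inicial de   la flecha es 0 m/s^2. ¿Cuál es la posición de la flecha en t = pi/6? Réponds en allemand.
Wir müssen unsere Gleichung für den Ruck j(t) = -135·cos(3·t) 3-mal integrieren. Durch Integration von dem Ruck und Verwendung der Anfangsbedingung a(0) = 0, erhalten wir a(t) = -45·sin(3·t). Die Stammfunktion von der Beschleunigung ist die Geschwindigkeit. Mit v(0) = 15 erhalten wir v(t) = 15·cos(3·t). Durch Integration von der Geschwindigkeit und Verwendung der Anfangsbedingung x(0) = 3, erhalten wir x(t) = 5·sin(3·t) + 3. Mit x(t) = 5·sin(3·t) + 3 und Einsetzen von t = pi/6, finden wir x = 8.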